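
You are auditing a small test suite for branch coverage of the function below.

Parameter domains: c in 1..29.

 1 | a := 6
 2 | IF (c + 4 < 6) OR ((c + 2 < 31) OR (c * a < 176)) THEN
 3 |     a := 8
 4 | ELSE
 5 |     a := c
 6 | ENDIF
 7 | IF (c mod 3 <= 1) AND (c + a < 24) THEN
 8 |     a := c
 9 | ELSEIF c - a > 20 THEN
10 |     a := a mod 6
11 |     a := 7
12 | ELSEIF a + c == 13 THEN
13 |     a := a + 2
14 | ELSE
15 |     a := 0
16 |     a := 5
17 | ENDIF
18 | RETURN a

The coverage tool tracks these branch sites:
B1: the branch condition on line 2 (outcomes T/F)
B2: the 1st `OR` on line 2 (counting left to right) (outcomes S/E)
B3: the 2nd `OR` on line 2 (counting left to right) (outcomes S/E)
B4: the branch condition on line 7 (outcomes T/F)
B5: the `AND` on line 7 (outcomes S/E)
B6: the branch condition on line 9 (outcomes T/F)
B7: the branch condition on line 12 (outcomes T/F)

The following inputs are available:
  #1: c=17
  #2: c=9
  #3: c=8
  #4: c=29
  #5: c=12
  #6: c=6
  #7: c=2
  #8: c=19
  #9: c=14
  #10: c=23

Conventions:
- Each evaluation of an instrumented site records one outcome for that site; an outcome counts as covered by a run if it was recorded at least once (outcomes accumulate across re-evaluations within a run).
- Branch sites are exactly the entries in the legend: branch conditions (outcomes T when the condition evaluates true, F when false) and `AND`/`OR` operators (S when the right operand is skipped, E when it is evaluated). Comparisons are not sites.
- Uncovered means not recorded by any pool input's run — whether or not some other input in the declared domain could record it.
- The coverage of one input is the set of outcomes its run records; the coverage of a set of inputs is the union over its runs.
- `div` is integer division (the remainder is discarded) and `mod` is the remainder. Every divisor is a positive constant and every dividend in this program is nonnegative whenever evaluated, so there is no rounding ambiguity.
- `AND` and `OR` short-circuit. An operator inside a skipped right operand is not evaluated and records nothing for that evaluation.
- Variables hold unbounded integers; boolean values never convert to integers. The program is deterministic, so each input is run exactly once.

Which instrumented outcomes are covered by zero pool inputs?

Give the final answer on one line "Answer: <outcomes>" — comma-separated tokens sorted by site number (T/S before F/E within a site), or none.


#1 (c=17) -> B2->E, B3->S, B1->T, B5->S, B4->F, B6->F, B7->F; covered: B1=T, B2=E, B3=S, B4=F, B5=S, B6=F, B7=F
#2 (c=9) -> B2->E, B3->S, B1->T, B5->E, B4->T; covered: B1=T, B2=E, B3=S, B4=T, B5=E
#3 (c=8) -> B2->E, B3->S, B1->T, B5->S, B4->F, B6->F, B7->F; covered: B1=T, B2=E, B3=S, B4=F, B5=S, B6=F, B7=F
#4 (c=29) -> B2->E, B3->E, B1->T, B5->S, B4->F, B6->T; covered: B1=T, B2=E, B3=E, B4=F, B5=S, B6=T
#5 (c=12) -> B2->E, B3->S, B1->T, B5->E, B4->T; covered: B1=T, B2=E, B3=S, B4=T, B5=E
#6 (c=6) -> B2->E, B3->S, B1->T, B5->E, B4->T; covered: B1=T, B2=E, B3=S, B4=T, B5=E
#7 (c=2) -> B2->E, B3->S, B1->T, B5->S, B4->F, B6->F, B7->F; covered: B1=T, B2=E, B3=S, B4=F, B5=S, B6=F, B7=F
#8 (c=19) -> B2->E, B3->S, B1->T, B5->E, B4->F, B6->F, B7->F; covered: B1=T, B2=E, B3=S, B4=F, B5=E, B6=F, B7=F
#9 (c=14) -> B2->E, B3->S, B1->T, B5->S, B4->F, B6->F, B7->F; covered: B1=T, B2=E, B3=S, B4=F, B5=S, B6=F, B7=F
#10 (c=23) -> B2->E, B3->S, B1->T, B5->S, B4->F, B6->F, B7->F; covered: B1=T, B2=E, B3=S, B4=F, B5=S, B6=F, B7=F
union over the pool: B1=T, B2=E, B3=S, B3=E, B4=T, B4=F, B5=S, B5=E, B6=T, B6=F, B7=F
uncovered (3 of 14): B1=F, B2=S, B7=T
Answer: B1=F, B2=S, B7=T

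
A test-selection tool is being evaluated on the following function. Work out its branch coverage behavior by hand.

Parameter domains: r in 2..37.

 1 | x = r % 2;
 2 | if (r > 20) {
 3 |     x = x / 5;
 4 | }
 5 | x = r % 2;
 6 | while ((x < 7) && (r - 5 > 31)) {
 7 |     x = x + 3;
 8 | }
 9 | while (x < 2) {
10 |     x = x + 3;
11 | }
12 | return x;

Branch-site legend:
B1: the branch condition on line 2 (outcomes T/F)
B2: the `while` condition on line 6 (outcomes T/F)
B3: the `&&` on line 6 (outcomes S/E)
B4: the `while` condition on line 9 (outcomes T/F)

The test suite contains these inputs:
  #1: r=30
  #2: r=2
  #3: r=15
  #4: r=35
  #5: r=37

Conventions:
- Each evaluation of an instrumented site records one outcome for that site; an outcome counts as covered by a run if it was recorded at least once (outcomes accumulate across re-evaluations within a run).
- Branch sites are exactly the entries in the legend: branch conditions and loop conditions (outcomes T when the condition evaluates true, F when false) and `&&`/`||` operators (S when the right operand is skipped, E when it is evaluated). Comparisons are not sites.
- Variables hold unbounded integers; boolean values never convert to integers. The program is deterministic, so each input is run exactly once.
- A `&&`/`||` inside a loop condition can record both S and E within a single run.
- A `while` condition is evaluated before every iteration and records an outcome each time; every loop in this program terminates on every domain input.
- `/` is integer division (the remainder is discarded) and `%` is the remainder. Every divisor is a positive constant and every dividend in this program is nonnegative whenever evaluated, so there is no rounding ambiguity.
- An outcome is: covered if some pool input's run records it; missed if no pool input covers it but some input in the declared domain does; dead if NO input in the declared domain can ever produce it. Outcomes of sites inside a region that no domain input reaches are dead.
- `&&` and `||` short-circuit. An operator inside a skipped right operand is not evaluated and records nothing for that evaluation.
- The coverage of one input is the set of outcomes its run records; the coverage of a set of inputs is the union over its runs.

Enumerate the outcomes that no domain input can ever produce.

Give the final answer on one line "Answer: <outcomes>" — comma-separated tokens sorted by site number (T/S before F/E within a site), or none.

exhaustive pass over the 36-input domain:
  reachable outcomes have witnesses, e.g. B1=T (e.g. r=21), B1=F (e.g. r=2), B2=T (e.g. r=37), B2=F (e.g. r=2)

Answer: none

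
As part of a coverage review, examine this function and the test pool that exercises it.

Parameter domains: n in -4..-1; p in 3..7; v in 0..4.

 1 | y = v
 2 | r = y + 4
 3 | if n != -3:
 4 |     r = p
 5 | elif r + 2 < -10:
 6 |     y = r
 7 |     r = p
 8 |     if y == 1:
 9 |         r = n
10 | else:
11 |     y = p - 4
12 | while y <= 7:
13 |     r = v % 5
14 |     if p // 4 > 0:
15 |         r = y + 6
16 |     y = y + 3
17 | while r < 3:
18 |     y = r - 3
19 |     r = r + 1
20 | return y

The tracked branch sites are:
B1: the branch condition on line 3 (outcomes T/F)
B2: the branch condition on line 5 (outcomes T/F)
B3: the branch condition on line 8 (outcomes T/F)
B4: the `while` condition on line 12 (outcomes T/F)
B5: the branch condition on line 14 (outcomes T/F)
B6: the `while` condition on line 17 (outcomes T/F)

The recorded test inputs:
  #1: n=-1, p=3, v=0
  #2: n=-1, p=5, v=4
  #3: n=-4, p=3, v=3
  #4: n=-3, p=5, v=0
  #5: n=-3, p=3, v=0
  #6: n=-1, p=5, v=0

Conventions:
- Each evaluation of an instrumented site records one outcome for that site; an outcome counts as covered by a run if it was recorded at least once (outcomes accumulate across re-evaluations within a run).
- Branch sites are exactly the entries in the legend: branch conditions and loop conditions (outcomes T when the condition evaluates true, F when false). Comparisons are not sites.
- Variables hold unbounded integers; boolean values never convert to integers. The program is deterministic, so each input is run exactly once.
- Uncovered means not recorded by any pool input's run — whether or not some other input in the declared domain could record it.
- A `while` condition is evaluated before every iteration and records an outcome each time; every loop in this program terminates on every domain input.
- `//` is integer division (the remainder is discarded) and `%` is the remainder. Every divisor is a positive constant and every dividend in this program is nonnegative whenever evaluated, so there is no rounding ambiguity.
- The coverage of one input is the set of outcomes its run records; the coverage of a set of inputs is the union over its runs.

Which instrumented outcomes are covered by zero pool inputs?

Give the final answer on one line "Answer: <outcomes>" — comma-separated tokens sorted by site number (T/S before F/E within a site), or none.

#1 (n=-1, p=3, v=0) -> B1->T, B4->T, B5->F, B4->T, B5->F, B4->T, B5->F, B4->F, B6->T, B6->T, B6->T, B6->F; covered: B1=T, B4=T, B4=F, B5=F, B6=T, B6=F
#2 (n=-1, p=5, v=4) -> B1->T, B4->T, B5->T, B4->T, B5->T, B4->F, B6->F; covered: B1=T, B4=T, B4=F, B5=T, B6=F
#3 (n=-4, p=3, v=3) -> B1->T, B4->T, B5->F, B4->T, B5->F, B4->F, B6->F; covered: B1=T, B4=T, B4=F, B5=F, B6=F
#4 (n=-3, p=5, v=0) -> B1->F, B2->F, B4->T, B5->T, B4->T, B5->T, B4->T, B5->T, B4->F, B6->F; covered: B1=F, B2=F, B4=T, B4=F, B5=T, B6=F
#5 (n=-3, p=3, v=0) -> B1->F, B2->F, B4->T, B5->F, B4->T, B5->F, B4->T, B5->F, B4->F, B6->T, B6->T, B6->T, B6->F; covered: B1=F, B2=F, B4=T, B4=F, B5=F, B6=T, B6=F
#6 (n=-1, p=5, v=0) -> B1->T, B4->T, B5->T, B4->T, B5->T, B4->T, B5->T, B4->F, B6->F; covered: B1=T, B4=T, B4=F, B5=T, B6=F
union over the pool: B1=T, B1=F, B2=F, B4=T, B4=F, B5=T, B5=F, B6=T, B6=F
uncovered (3 of 12): B2=T, B3=T, B3=F

Answer: B2=T, B3=T, B3=F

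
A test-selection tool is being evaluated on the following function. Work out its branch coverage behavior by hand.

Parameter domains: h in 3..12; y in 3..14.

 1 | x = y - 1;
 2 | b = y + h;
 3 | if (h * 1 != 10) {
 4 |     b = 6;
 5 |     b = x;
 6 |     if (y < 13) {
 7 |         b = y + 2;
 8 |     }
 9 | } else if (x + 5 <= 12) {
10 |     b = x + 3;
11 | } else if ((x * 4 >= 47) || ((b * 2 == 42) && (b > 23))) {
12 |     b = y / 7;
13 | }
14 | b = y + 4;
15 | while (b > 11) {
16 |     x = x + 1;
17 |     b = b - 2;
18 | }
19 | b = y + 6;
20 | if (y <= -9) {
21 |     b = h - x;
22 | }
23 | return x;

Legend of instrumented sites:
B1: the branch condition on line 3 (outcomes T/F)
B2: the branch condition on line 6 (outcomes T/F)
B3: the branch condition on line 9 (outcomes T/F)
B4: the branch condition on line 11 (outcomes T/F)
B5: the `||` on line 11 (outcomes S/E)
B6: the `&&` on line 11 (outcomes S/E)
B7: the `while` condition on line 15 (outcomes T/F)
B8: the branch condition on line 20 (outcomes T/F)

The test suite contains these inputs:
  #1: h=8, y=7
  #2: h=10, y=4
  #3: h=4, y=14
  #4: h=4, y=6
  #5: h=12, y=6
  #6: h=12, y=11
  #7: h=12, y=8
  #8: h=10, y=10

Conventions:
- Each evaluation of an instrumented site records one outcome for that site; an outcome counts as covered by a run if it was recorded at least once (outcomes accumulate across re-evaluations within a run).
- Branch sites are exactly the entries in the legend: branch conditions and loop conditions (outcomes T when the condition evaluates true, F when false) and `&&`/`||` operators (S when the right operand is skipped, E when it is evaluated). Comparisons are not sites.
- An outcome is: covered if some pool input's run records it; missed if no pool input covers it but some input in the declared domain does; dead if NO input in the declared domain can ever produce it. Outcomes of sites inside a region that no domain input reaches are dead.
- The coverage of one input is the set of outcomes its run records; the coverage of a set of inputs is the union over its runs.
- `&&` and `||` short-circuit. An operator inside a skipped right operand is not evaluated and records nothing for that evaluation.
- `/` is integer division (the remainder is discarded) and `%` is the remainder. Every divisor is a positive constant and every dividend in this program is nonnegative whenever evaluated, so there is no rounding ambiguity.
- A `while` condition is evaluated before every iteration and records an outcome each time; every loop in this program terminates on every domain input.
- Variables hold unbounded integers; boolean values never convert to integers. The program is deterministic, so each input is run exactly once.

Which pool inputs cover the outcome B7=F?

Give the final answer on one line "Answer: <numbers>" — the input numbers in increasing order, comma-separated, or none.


input #1 (h=8, y=7): records B7=F
input #2 (h=10, y=4): records B7=F
input #3 (h=4, y=14): records B7=F
input #4 (h=4, y=6): records B7=F
input #5 (h=12, y=6): records B7=F
input #6 (h=12, y=11): records B7=F
input #7 (h=12, y=8): records B7=F
input #8 (h=10, y=10): records B7=F
Answer: 1, 2, 3, 4, 5, 6, 7, 8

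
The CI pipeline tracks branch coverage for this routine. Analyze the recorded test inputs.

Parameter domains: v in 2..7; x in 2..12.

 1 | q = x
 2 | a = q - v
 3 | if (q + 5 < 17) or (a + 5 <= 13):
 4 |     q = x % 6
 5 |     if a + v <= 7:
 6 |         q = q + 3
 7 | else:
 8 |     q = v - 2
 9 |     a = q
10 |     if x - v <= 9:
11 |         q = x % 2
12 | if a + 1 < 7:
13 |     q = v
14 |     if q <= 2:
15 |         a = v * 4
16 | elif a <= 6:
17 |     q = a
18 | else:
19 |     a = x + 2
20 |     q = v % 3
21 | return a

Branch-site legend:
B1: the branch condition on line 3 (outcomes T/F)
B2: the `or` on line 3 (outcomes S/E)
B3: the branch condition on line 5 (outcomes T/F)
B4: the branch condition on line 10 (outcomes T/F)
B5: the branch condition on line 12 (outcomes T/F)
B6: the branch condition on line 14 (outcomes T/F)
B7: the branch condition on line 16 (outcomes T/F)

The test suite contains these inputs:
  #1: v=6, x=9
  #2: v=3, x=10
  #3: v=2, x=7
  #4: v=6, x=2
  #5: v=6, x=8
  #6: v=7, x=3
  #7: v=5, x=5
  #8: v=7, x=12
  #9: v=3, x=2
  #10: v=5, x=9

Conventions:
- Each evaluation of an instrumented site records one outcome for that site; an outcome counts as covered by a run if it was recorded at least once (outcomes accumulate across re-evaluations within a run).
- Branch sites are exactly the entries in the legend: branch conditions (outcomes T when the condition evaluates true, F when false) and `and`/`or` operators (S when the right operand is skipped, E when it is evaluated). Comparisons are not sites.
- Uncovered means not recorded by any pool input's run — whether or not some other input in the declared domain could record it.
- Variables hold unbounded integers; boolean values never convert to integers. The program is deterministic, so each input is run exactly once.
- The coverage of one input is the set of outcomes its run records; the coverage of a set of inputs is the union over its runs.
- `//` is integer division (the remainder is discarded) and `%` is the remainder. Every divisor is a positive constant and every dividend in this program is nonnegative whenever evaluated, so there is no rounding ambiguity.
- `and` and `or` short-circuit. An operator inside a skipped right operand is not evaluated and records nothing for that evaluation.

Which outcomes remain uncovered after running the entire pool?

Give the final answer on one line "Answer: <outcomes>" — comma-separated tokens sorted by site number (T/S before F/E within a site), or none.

input #1, v=6, x=9: outcomes B1=T, B2=S, B3=F, B5=T, B6=F
input #2, v=3, x=10: outcomes B1=T, B2=S, B3=F, B5=F, B7=F
input #3, v=2, x=7: outcomes B1=T, B2=S, B3=T, B5=T, B6=T
input #4, v=6, x=2: outcomes B1=T, B2=S, B3=T, B5=T, B6=F
input #5, v=6, x=8: outcomes B1=T, B2=S, B3=F, B5=T, B6=F
input #6, v=7, x=3: outcomes B1=T, B2=S, B3=T, B5=T, B6=F
input #7, v=5, x=5: outcomes B1=T, B2=S, B3=T, B5=T, B6=F
input #8, v=7, x=12: outcomes B1=T, B2=E, B3=F, B5=T, B6=F
input #9, v=3, x=2: outcomes B1=T, B2=S, B3=T, B5=T, B6=F
input #10, v=5, x=9: outcomes B1=T, B2=S, B3=F, B5=T, B6=F
union over the pool: B1=T, B2=S, B2=E, B3=T, B3=F, B5=T, B5=F, B6=T, B6=F, B7=F
uncovered (4 of 14): B1=F, B4=T, B4=F, B7=T

Answer: B1=F, B4=T, B4=F, B7=T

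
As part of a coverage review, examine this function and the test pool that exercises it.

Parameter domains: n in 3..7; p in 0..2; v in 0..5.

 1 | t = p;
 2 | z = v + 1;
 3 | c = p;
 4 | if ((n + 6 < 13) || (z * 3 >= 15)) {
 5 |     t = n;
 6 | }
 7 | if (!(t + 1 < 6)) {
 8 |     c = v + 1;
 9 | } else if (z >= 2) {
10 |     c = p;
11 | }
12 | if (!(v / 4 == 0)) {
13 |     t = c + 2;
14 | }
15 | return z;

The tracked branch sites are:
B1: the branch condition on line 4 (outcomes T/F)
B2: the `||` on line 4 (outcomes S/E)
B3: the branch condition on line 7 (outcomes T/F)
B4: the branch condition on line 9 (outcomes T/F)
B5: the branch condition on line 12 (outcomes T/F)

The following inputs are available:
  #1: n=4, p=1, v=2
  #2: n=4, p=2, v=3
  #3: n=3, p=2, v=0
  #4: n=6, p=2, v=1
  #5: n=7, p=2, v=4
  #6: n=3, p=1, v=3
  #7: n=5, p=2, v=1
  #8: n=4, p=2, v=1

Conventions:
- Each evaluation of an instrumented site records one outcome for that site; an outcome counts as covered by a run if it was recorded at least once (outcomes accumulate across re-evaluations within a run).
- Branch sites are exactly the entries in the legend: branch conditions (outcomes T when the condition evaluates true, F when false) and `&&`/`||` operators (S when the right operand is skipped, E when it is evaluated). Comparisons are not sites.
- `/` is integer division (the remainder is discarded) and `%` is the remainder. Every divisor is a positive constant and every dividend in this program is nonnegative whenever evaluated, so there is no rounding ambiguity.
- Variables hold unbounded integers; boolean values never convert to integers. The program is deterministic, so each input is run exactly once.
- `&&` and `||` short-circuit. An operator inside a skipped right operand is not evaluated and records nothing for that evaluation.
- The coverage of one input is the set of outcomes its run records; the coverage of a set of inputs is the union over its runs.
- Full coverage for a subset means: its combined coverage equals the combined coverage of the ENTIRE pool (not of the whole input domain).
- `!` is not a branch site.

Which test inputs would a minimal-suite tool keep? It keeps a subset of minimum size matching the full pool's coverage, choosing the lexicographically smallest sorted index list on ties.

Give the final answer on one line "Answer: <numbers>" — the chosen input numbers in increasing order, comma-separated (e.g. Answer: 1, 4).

#1 (n=4, p=1, v=2) -> covered: B1=T, B2=S, B3=F, B4=T, B5=F
#2 (n=4, p=2, v=3) -> covered: B1=T, B2=S, B3=F, B4=T, B5=F
#3 (n=3, p=2, v=0) -> covered: B1=T, B2=S, B3=F, B4=F, B5=F
#4 (n=6, p=2, v=1) -> covered: B1=T, B2=S, B3=T, B5=F
#5 (n=7, p=2, v=4) -> covered: B1=T, B2=E, B3=T, B5=T
#6 (n=3, p=1, v=3) -> covered: B1=T, B2=S, B3=F, B4=T, B5=F
#7 (n=5, p=2, v=1) -> covered: B1=T, B2=S, B3=T, B5=F
#8 (n=4, p=2, v=1) -> covered: B1=T, B2=S, B3=F, B4=T, B5=F
union over all inputs: B1=T, B2=S, B2=E, B3=T, B3=F, B4=T, B4=F, B5=T, B5=F (9 outcomes)
size 1 is not enough: best union over all size-1 subsets is 5/9
size 2 is not enough: best union over all size-2 subsets is 8/9
the canonical winner is {1, 3, 5}: size 3, full 9-outcome coverage, earliest index list among size-3 covers

Answer: 1, 3, 5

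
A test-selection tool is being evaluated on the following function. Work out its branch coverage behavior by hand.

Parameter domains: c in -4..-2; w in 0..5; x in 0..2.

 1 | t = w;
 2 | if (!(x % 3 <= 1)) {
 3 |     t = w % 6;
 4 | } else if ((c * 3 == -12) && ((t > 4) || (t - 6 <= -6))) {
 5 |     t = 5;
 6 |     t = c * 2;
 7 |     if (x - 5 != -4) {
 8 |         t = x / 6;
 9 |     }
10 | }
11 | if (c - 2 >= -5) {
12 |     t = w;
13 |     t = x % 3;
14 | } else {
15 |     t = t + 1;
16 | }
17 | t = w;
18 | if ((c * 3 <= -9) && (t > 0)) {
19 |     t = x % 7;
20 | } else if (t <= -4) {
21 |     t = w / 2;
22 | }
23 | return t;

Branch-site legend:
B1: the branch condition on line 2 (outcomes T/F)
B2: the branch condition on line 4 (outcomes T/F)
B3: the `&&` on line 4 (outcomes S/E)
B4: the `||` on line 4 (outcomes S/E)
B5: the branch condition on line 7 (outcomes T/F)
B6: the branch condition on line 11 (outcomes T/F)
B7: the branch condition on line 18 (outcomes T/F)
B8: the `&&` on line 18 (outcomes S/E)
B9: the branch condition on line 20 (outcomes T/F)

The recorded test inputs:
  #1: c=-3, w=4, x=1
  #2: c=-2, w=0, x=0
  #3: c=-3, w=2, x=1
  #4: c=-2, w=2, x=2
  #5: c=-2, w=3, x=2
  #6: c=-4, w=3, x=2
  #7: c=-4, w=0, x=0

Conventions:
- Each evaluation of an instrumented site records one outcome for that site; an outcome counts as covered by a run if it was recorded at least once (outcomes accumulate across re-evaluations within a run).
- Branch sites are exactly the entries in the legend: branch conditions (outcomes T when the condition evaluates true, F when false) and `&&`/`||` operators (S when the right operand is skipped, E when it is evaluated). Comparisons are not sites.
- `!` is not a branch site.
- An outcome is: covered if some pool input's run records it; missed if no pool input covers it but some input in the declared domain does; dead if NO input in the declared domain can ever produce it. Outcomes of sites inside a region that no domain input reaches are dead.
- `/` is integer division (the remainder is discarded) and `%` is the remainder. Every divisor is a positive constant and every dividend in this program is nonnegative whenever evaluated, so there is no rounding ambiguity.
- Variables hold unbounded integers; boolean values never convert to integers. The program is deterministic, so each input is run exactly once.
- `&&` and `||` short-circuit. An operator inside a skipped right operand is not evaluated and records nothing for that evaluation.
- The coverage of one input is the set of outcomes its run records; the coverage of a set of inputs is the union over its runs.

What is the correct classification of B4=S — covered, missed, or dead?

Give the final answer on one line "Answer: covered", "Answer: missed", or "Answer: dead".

no pool input records B4=S
but domain input (c=-4, w=5, x=0) does record it -> reachable, so missed

Answer: missed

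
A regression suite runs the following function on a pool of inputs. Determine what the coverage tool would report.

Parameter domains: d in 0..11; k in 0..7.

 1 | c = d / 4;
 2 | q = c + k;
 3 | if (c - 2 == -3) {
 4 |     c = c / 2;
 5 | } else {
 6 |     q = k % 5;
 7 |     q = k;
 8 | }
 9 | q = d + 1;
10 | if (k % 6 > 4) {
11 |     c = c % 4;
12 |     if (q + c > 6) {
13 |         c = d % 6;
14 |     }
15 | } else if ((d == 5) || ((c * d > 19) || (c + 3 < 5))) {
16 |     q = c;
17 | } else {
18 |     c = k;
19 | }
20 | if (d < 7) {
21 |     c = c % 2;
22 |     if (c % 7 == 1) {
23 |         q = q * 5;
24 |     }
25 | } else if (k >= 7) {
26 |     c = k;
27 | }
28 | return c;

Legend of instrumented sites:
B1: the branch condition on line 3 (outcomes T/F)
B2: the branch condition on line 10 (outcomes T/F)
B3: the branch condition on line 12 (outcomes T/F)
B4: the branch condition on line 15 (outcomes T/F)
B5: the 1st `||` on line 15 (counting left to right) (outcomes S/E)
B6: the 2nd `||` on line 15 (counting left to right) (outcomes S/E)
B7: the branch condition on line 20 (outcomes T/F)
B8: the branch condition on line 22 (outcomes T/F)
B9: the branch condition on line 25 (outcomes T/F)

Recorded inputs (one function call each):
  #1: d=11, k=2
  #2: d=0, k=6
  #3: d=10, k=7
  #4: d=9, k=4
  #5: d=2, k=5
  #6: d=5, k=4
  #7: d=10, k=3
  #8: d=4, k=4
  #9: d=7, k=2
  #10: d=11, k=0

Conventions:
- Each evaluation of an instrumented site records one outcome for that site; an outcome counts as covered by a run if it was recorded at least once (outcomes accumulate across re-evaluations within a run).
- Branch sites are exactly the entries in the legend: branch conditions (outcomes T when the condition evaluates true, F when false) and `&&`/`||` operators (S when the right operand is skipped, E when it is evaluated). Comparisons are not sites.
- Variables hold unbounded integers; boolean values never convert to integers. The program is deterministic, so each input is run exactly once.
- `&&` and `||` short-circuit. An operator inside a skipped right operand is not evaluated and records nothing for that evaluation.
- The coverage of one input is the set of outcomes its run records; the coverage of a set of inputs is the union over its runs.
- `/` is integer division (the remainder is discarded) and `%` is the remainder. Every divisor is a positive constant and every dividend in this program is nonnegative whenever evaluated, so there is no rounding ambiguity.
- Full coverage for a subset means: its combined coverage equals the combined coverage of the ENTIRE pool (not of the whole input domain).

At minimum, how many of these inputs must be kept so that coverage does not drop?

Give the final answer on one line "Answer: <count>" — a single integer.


#1 (d=11, k=2) -> B1->F, B2->F, B5->E, B6->S, B4->T, B7->F, B9->F; covered: B1=F, B2=F, B4=T, B5=E, B6=S, B7=F, B9=F
#2 (d=0, k=6) -> B1->F, B2->F, B5->E, B6->E, B4->T, B7->T, B8->F; covered: B1=F, B2=F, B4=T, B5=E, B6=E, B7=T, B8=F
#3 (d=10, k=7) -> B1->F, B2->F, B5->E, B6->S, B4->T, B7->F, B9->T; covered: B1=F, B2=F, B4=T, B5=E, B6=S, B7=F, B9=T
#4 (d=9, k=4) -> B1->F, B2->F, B5->E, B6->E, B4->F, B7->F, B9->F; covered: B1=F, B2=F, B4=F, B5=E, B6=E, B7=F, B9=F
#5 (d=2, k=5) -> B1->F, B2->T, B3->F, B7->T, B8->F; covered: B1=F, B2=T, B3=F, B7=T, B8=F
#6 (d=5, k=4) -> B1->F, B2->F, B5->S, B4->T, B7->T, B8->T; covered: B1=F, B2=F, B4=T, B5=S, B7=T, B8=T
#7 (d=10, k=3) -> B1->F, B2->F, B5->E, B6->S, B4->T, B7->F, B9->F; covered: B1=F, B2=F, B4=T, B5=E, B6=S, B7=F, B9=F
#8 (d=4, k=4) -> B1->F, B2->F, B5->E, B6->E, B4->T, B7->T, B8->T; covered: B1=F, B2=F, B4=T, B5=E, B6=E, B7=T, B8=T
#9 (d=7, k=2) -> B1->F, B2->F, B5->E, B6->E, B4->T, B7->F, B9->F; covered: B1=F, B2=F, B4=T, B5=E, B6=E, B7=F, B9=F
#10 (d=11, k=0) -> B1->F, B2->F, B5->E, B6->S, B4->T, B7->F, B9->F; covered: B1=F, B2=F, B4=T, B5=E, B6=S, B7=F, B9=F
together the pool reaches 16 outcomes: B1=F, B2=T, B2=F, B3=F, B4=T, B4=F, B5=S, B5=E, B6=S, B6=E, B7=T, B7=F, B8=T, B8=F, B9=T, B9=F
no size-1 subset reaches all 16 outcomes (best union: 7/16)
no size-2 subset reaches all 16 outcomes (best union: 11/16)
no size-3 subset reaches all 16 outcomes (best union: 14/16)
size 4: inputs {3, 4, 5, 6} cover all 16 outcomes, and no lexicographically smaller subset of this size does
Answer: 4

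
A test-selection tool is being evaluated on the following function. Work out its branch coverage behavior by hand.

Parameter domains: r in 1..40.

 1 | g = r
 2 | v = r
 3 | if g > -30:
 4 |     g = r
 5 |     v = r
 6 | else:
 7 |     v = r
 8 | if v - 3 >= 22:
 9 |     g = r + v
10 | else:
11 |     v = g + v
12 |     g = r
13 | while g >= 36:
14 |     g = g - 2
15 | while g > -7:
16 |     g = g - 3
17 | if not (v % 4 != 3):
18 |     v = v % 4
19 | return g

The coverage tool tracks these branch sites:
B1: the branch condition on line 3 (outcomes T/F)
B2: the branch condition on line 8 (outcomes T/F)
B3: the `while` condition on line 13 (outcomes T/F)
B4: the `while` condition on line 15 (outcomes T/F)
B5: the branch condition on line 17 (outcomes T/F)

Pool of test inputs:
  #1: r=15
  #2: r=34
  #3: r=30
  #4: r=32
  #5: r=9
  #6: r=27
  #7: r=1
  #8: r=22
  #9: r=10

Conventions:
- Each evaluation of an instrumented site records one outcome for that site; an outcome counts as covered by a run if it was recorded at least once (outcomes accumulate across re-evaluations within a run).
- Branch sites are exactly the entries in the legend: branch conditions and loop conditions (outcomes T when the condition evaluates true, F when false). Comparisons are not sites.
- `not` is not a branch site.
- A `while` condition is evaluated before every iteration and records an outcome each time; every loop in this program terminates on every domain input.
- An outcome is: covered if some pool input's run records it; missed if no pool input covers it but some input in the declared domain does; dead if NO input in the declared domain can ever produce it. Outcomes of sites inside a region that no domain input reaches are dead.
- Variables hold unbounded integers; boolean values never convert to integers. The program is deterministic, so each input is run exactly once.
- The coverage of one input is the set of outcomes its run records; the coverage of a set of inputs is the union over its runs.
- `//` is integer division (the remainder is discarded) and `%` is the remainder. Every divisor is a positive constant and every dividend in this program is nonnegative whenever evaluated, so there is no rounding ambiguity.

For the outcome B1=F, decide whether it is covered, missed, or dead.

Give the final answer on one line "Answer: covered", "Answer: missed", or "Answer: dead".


no pool input records B1=F
checking all 40 inputs in the declared domain: B1=F is never recorded -> dead
Answer: dead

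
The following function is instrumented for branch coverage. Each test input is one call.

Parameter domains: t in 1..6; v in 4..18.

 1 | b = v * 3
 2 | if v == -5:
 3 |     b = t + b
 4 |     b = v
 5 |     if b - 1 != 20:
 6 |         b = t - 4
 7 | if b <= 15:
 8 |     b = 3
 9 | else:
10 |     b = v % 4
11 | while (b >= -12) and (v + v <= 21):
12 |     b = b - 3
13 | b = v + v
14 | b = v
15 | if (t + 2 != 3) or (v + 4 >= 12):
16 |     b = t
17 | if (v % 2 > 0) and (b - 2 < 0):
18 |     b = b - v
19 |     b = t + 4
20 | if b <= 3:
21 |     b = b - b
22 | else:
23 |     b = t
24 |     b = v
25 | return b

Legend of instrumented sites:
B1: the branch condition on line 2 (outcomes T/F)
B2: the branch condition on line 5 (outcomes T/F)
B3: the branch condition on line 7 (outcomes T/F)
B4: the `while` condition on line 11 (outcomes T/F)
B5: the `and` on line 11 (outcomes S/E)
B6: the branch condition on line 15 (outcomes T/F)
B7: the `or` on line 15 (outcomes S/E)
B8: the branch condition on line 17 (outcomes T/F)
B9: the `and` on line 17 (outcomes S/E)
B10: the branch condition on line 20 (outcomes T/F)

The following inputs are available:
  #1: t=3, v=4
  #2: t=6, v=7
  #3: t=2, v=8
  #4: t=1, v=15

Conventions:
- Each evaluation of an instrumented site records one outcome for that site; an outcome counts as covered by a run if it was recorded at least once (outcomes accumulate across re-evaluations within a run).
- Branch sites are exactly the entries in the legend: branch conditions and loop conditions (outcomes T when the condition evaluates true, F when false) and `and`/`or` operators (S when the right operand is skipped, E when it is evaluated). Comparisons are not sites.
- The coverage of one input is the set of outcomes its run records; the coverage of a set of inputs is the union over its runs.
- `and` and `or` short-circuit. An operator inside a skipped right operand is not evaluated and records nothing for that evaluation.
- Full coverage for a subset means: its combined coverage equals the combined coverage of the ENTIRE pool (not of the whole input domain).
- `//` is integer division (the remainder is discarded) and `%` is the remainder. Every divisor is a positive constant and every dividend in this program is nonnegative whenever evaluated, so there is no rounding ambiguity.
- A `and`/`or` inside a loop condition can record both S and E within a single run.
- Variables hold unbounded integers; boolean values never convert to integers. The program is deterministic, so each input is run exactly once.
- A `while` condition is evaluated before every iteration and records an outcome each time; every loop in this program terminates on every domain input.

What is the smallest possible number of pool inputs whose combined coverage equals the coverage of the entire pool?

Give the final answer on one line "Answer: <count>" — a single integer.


test 1 (t=3, v=4) fires B1->F, B3->T, B5->E, B4->T, B5->E, B4->T, B5->E, B4->T, B5->E, B4->T, B5->E, B4->T, B5->E, B4->T, ...; hits B1=F, B3=T, B4=T, B4=F, B5=S, B5=E, B6=T, B7=S, B8=F, B9=S, B10=T
test 2 (t=6, v=7) fires B1->F, B3->F, B5->E, B4->T, B5->E, B4->T, B5->E, B4->T, B5->E, B4->T, B5->E, B4->T, B5->E, B4->T, ...; hits B1=F, B3=F, B4=T, B4=F, B5=S, B5=E, B6=T, B7=S, B8=F, B9=E, B10=F
test 3 (t=2, v=8) fires B1->F, B3->F, B5->E, B4->T, B5->E, B4->T, B5->E, B4->T, B5->E, B4->T, B5->E, B4->T, B5->S, B4->F, ...; hits B1=F, B3=F, B4=T, B4=F, B5=S, B5=E, B6=T, B7=S, B8=F, B9=S, B10=T
test 4 (t=1, v=15) fires B1->F, B3->F, B5->E, B4->F, B7->E, B6->T, B9->E, B8->T, B10->F; hits B1=F, B3=F, B4=F, B5=E, B6=T, B7=E, B8=T, B9=E, B10=F
together the pool reaches 16 outcomes: B1=F, B3=T, B3=F, B4=T, B4=F, B5=S, B5=E, B6=T, B7=S, B7=E, B8=T, B8=F, B9=S, B9=E, B10=T, B10=F
every size-1 subset falls short of the 16 outcomes (best: 11/16)
inputs {1, 4} (size 2) cover everything; no size-2 subset with a lexicographically smaller index list covers all 16
Answer: 2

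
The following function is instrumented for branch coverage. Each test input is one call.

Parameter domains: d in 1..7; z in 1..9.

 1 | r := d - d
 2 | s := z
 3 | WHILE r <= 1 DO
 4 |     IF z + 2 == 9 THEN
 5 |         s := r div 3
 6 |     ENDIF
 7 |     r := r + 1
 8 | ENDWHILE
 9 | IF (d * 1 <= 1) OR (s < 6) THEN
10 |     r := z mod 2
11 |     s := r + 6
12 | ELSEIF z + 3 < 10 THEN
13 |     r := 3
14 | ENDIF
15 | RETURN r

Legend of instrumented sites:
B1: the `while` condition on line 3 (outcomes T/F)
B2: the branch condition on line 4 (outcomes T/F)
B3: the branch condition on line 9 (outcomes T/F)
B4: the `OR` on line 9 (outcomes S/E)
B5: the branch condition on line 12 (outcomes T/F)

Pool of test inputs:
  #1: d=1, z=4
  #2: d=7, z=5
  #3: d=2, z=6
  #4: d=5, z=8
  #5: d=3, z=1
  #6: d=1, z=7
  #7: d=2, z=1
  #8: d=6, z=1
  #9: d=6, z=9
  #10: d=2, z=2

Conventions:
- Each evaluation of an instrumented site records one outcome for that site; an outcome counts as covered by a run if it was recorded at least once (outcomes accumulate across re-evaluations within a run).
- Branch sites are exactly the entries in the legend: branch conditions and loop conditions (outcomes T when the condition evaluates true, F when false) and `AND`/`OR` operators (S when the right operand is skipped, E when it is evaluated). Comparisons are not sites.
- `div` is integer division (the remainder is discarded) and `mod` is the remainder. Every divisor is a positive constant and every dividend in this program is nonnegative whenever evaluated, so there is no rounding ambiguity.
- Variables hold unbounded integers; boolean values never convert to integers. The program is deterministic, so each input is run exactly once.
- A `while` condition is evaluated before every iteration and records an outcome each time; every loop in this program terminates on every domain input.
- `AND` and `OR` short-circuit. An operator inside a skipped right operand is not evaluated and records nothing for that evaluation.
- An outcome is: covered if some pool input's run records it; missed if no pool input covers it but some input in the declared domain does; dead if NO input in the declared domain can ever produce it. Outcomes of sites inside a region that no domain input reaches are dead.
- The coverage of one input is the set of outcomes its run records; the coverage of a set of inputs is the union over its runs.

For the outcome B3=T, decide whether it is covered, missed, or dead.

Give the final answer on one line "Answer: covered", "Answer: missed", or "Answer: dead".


B3=T is recorded by pool input(s) 1, 2, 5, 6, 7, 8, 10 -> covered
Answer: covered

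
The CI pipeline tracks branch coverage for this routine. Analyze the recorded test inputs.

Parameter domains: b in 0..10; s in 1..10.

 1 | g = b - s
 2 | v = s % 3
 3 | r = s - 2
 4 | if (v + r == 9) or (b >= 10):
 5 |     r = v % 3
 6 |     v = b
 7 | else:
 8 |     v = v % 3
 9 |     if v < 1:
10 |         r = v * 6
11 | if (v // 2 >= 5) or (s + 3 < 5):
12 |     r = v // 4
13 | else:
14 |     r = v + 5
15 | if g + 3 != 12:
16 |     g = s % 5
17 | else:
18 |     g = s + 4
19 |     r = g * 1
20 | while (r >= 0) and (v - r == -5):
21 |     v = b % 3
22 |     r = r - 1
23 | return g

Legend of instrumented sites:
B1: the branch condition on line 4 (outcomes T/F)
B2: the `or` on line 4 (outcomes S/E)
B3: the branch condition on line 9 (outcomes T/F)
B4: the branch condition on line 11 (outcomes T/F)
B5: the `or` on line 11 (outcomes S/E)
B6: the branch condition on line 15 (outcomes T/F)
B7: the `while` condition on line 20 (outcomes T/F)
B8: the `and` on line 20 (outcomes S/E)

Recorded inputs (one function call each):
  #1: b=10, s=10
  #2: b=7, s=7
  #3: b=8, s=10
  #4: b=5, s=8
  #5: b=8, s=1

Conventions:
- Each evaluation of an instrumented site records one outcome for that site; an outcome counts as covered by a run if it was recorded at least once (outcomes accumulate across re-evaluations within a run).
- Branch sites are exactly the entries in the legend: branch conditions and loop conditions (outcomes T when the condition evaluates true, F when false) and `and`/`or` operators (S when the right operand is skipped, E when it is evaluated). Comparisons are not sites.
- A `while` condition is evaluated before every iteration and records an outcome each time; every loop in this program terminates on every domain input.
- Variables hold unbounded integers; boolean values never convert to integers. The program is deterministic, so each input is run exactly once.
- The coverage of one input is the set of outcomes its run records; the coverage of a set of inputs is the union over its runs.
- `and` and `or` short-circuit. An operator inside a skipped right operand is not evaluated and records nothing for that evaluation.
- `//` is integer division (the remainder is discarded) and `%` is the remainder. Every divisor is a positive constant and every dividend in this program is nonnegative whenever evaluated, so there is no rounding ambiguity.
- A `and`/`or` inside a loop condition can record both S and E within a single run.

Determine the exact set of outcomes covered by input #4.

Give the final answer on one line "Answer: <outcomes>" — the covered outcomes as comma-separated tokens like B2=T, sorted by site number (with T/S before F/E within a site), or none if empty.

Tracing the run of input #4 (b=5, s=8):
  B2->E, B1->F, B3->F, B5->E, B4->F, B6->T, B8->E, B7->T, B8->E, B7->F
collecting distinct outcomes: B1=F, B2=E, B3=F, B4=F, B5=E, B6=T, B7=T, B7=F, B8=E

Answer: B1=F, B2=E, B3=F, B4=F, B5=E, B6=T, B7=T, B7=F, B8=E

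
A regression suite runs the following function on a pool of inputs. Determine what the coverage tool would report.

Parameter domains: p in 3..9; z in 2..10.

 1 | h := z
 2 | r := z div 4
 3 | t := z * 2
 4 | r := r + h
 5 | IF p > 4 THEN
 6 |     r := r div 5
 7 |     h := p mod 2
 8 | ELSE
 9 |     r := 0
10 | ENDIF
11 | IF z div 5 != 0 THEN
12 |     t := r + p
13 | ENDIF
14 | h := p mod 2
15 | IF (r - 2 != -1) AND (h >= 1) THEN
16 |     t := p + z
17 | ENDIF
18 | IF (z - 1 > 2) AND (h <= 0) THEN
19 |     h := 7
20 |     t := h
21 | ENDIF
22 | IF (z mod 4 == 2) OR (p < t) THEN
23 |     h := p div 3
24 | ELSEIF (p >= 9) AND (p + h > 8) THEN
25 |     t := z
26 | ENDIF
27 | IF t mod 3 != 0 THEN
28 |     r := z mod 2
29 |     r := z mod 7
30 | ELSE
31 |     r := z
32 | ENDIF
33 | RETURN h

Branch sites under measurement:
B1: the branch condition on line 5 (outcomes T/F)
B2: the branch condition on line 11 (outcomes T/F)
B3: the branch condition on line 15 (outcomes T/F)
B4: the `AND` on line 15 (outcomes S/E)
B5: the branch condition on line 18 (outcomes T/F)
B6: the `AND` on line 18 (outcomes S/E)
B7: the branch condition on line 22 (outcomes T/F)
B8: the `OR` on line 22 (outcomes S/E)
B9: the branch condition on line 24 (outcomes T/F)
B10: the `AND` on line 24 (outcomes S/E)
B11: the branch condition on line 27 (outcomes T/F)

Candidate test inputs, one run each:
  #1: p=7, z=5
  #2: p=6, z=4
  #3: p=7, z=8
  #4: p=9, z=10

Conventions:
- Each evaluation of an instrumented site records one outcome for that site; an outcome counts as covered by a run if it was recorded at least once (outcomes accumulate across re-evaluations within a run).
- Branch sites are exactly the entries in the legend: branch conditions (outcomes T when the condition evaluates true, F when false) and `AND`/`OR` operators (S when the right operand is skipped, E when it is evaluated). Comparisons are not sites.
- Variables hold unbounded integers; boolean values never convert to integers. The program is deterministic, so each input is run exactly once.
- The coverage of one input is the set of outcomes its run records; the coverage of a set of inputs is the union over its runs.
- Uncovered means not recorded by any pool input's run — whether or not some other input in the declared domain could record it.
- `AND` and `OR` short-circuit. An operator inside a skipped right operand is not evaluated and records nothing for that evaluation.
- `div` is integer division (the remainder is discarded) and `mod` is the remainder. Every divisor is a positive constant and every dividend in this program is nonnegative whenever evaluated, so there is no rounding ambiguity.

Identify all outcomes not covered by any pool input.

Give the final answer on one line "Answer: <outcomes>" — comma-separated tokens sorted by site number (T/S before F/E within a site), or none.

run #1 (p=7, z=5) runs B1->T, B2->T, B4->S, B3->F, B6->E, B5->F, B8->E, B7->T, B11->T; records B1=T, B2=T, B3=F, B4=S, B5=F, B6=E, B7=T, B8=E, B11=T
run #2 (p=6, z=4) runs B1->T, B2->F, B4->S, B3->F, B6->E, B5->T, B8->E, B7->T, B11->T; records B1=T, B2=F, B3=F, B4=S, B5=T, B6=E, B7=T, B8=E, B11=T
run #3 (p=7, z=8) runs B1->T, B2->T, B4->E, B3->T, B6->E, B5->F, B8->E, B7->T, B11->F; records B1=T, B2=T, B3=T, B4=E, B5=F, B6=E, B7=T, B8=E, B11=F
run #4 (p=9, z=10) runs B1->T, B2->T, B4->E, B3->T, B6->E, B5->F, B8->S, B7->T, B11->T; records B1=T, B2=T, B3=T, B4=E, B5=F, B6=E, B7=T, B8=S, B11=T
union over the pool: B1=T, B2=T, B2=F, B3=T, B3=F, B4=S, B4=E, B5=T, B5=F, B6=E, B7=T, B8=S, B8=E, B11=T, B11=F
uncovered (7 of 22): B1=F, B6=S, B7=F, B9=T, B9=F, B10=S, B10=E

Answer: B1=F, B6=S, B7=F, B9=T, B9=F, B10=S, B10=E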